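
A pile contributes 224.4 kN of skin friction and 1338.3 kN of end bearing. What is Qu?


Using Qu = Qf + Qb
Qu = 224.4 + 1338.3
Qu = 1562.7 kN


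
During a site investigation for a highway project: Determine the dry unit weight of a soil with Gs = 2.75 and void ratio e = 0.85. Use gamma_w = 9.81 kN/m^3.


Using gamma_d = Gs * gamma_w / (1 + e)
gamma_d = 2.75 * 9.81 / (1 + 0.85)
gamma_d = 2.75 * 9.81 / 1.85
gamma_d = 14.582 kN/m^3


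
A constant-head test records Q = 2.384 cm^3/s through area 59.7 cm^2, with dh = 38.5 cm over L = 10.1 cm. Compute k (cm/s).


Result: 0.010476 cm/s

Derivation:
Compute hydraulic gradient:
i = dh / L = 38.5 / 10.1 = 3.81188
Then apply Darcy's law:
k = Q / (A * i)
k = 2.384 / (59.7 * 3.81188)
k = 2.384 / 227.569
k = 0.010476 cm/s


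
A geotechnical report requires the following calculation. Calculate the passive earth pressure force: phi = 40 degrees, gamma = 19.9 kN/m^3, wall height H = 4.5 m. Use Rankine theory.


Result: 926.62 kN/m

Derivation:
Compute passive earth pressure coefficient:
Kp = tan^2(45 + phi/2) = tan^2(65.0) = 4.59891
Compute passive force:
Pp = 0.5 * Kp * gamma * H^2
Pp = 0.5 * 4.59891 * 19.9 * 4.5^2
Pp = 926.62 kN/m


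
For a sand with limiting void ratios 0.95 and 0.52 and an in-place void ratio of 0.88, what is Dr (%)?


Result: 16.28 %

Derivation:
Using Dr = (e_max - e) / (e_max - e_min) * 100
e_max - e = 0.95 - 0.88 = 0.07
e_max - e_min = 0.95 - 0.52 = 0.43
Dr = 0.07 / 0.43 * 100
Dr = 16.28 %


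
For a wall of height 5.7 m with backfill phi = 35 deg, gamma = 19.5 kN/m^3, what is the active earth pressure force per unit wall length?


Compute active earth pressure coefficient:
Ka = tan^2(45 - phi/2) = tan^2(27.5) = 0.27099
Compute active force:
Pa = 0.5 * Ka * gamma * H^2
Pa = 0.5 * 0.27099 * 19.5 * 5.7^2
Pa = 85.84 kN/m


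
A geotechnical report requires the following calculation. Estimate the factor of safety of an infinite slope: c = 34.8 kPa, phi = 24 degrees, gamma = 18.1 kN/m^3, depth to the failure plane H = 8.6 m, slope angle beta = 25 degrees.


Result: 1.538

Derivation:
Using Fs = c / (gamma*H*sin(beta)*cos(beta)) + tan(phi)/tan(beta)
Cohesion contribution = 34.8 / (18.1*8.6*sin(25)*cos(25))
Cohesion contribution = 0.583685
Friction contribution = tan(24)/tan(25) = 0.954796
Fs = 0.583685 + 0.954796
Fs = 1.538


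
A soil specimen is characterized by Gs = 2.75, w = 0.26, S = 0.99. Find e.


Using the relation e = Gs * w / S
e = 2.75 * 0.26 / 0.99
e = 0.7222


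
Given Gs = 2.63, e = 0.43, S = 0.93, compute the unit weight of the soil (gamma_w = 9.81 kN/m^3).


Result: 20.786 kN/m^3

Derivation:
Using gamma = gamma_w * (Gs + S*e) / (1 + e)
Numerator: Gs + S*e = 2.63 + 0.93*0.43 = 3.0299
Denominator: 1 + e = 1 + 0.43 = 1.43
gamma = 9.81 * 3.0299 / 1.43
gamma = 20.786 kN/m^3


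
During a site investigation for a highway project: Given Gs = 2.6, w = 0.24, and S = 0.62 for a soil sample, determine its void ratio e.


Using the relation e = Gs * w / S
e = 2.6 * 0.24 / 0.62
e = 1.0065


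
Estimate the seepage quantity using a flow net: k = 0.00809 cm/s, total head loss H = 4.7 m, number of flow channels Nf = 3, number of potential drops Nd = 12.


Convert k to m/s for unit consistency with H:
k = 0.00809 cm/s = 0.00809 / 100 m/s = 8.09e-05 m/s
Using q = k * H * Nf / Nd
Nf / Nd = 3 / 12 = 0.25
q = 8.09e-05 * 4.7 * 0.25
q = 9.506e-05 m^3/s per m


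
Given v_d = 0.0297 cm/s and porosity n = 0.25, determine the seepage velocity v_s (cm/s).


Result: 0.1188 cm/s

Derivation:
Using v_s = v_d / n
v_s = 0.0297 / 0.25
v_s = 0.1188 cm/s


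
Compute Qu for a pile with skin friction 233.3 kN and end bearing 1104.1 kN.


Using Qu = Qf + Qb
Qu = 233.3 + 1104.1
Qu = 1337.4 kN


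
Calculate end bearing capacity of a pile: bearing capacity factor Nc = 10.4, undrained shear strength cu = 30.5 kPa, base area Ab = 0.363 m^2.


Using Qb = Nc * cu * Ab
Qb = 10.4 * 30.5 * 0.363
Qb = 115.14 kN


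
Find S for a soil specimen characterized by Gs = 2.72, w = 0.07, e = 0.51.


Result: 0.3733

Derivation:
Using S = Gs * w / e
S = 2.72 * 0.07 / 0.51
S = 0.3733


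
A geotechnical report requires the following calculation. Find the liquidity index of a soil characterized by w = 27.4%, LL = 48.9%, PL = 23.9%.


Result: 0.14

Derivation:
First compute the plasticity index:
PI = LL - PL = 48.9 - 23.9 = 25.0
Then compute the liquidity index:
LI = (w - PL) / PI
LI = (27.4 - 23.9) / 25.0
LI = 0.14


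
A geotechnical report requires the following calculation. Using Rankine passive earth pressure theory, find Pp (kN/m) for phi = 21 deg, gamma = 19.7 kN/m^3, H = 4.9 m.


Result: 500.68 kN/m

Derivation:
Compute passive earth pressure coefficient:
Kp = tan^2(45 + phi/2) = tan^2(55.5) = 2.117051
Compute passive force:
Pp = 0.5 * Kp * gamma * H^2
Pp = 0.5 * 2.117051 * 19.7 * 4.9^2
Pp = 500.68 kN/m


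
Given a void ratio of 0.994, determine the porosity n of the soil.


Using the relation n = e / (1 + e)
n = 0.994 / (1 + 0.994)
n = 0.994 / 1.994
n = 0.4985


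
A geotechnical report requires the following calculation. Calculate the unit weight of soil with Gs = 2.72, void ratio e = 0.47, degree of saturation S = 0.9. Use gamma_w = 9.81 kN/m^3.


Result: 20.975 kN/m^3

Derivation:
Using gamma = gamma_w * (Gs + S*e) / (1 + e)
Numerator: Gs + S*e = 2.72 + 0.9*0.47 = 3.143
Denominator: 1 + e = 1 + 0.47 = 1.47
gamma = 9.81 * 3.143 / 1.47
gamma = 20.975 kN/m^3


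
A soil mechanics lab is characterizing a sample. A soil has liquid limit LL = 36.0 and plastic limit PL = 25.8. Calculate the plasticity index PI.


Result: 10.2

Derivation:
Using PI = LL - PL
PI = 36.0 - 25.8
PI = 10.2


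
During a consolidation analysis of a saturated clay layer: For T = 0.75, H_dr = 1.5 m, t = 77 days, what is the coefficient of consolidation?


Using cv = T * H_dr^2 / t
H_dr^2 = 1.5^2 = 2.25
cv = 0.75 * 2.25 / 77
cv = 0.02192 m^2/day


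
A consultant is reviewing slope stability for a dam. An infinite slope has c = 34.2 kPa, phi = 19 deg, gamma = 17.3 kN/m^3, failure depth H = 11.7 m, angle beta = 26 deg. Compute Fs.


Using Fs = c / (gamma*H*sin(beta)*cos(beta)) + tan(phi)/tan(beta)
Cohesion contribution = 34.2 / (17.3*11.7*sin(26)*cos(26))
Cohesion contribution = 0.428837
Friction contribution = tan(19)/tan(26) = 0.705976
Fs = 0.428837 + 0.705976
Fs = 1.135


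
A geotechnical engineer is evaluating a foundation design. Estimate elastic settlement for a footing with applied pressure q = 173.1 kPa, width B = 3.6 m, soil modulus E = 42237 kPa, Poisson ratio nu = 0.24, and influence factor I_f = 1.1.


Result: 15.294 mm

Derivation:
Using Se = q * B * (1 - nu^2) * I_f / E
1 - nu^2 = 1 - 0.24^2 = 0.9424
Se = 173.1 * 3.6 * 0.9424 * 1.1 / 42237
Se = 0.015294 m
Convert to mm: Se = 0.015294 * 1000 = 15.294 mm


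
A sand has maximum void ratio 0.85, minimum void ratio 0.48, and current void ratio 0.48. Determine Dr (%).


Using Dr = (e_max - e) / (e_max - e_min) * 100
e_max - e = 0.85 - 0.48 = 0.37
e_max - e_min = 0.85 - 0.48 = 0.37
Dr = 0.37 / 0.37 * 100
Dr = 100.0 %


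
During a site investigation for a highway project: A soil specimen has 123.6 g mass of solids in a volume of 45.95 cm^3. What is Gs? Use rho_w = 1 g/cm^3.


Result: 2.69

Derivation:
Using Gs = m_s / (V_s * rho_w)
Since rho_w = 1 g/cm^3:
Gs = 123.6 / 45.95
Gs = 2.69


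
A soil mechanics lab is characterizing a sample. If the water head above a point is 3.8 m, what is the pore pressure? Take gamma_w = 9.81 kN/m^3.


Result: 37.28 kPa

Derivation:
Using u = gamma_w * h_w
u = 9.81 * 3.8
u = 37.28 kPa


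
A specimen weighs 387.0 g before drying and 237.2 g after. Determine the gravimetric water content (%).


Using w = (m_wet - m_dry) / m_dry * 100
m_wet - m_dry = 387.0 - 237.2 = 149.8 g
w = 149.8 / 237.2 * 100
w = 63.15 %


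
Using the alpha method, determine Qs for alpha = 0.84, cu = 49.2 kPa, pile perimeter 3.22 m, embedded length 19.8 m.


Using Qs = alpha * cu * perimeter * L
Qs = 0.84 * 49.2 * 3.22 * 19.8
Qs = 2634.91 kN


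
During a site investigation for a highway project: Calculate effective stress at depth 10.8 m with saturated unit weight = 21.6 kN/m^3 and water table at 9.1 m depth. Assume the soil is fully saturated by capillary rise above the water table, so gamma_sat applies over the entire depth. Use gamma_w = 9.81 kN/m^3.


Total stress = gamma_sat * depth
sigma = 21.6 * 10.8 = 233.28 kPa
Pore water pressure u = gamma_w * (depth - d_wt)
u = 9.81 * (10.8 - 9.1) = 16.677 kPa
Effective stress = sigma - u
sigma' = 233.28 - 16.677 = 216.6 kPa


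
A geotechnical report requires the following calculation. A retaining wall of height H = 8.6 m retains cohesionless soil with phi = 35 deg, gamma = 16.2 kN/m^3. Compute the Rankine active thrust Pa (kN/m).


Compute active earth pressure coefficient:
Ka = tan^2(45 - phi/2) = tan^2(27.5) = 0.27099
Compute active force:
Pa = 0.5 * Ka * gamma * H^2
Pa = 0.5 * 0.27099 * 16.2 * 8.6^2
Pa = 162.34 kN/m


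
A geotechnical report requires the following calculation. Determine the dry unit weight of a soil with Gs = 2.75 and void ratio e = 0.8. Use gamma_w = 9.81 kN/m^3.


Using gamma_d = Gs * gamma_w / (1 + e)
gamma_d = 2.75 * 9.81 / (1 + 0.8)
gamma_d = 2.75 * 9.81 / 1.8
gamma_d = 14.988 kN/m^3


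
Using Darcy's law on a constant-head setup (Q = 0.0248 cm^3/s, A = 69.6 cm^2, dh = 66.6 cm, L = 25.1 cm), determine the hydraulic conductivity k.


Compute hydraulic gradient:
i = dh / L = 66.6 / 25.1 = 2.65339
Then apply Darcy's law:
k = Q / (A * i)
k = 0.0248 / (69.6 * 2.65339)
k = 0.0248 / 184.676
k = 0.000134 cm/s


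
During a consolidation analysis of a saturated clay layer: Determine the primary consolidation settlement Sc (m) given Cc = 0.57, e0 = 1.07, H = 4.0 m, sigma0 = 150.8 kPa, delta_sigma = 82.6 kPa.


Result: 0.2089 m

Derivation:
Using Sc = Cc * H / (1 + e0) * log10((sigma0 + delta_sigma) / sigma0)
Stress ratio = (150.8 + 82.6) / 150.8 = 1.54775
log10(1.54775) = 0.1897
Cc * H / (1 + e0) = 0.57 * 4.0 / (1 + 1.07) = 1.10145
Sc = 1.10145 * 0.1897
Sc = 0.2089 m


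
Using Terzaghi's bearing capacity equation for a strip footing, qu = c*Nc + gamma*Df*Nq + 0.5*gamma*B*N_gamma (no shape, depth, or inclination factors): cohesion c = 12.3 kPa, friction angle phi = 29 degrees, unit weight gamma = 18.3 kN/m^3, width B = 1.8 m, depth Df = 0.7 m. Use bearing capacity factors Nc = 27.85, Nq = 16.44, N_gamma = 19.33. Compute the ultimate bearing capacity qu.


Compute qu = c*Nc + gamma*Df*Nq + 0.5*gamma*B*N_gamma
Term 1: 12.3 * 27.85 = 342.555
Term 2: 18.3 * 0.7 * 16.44 = 210.5964
Term 3: 0.5 * 18.3 * 1.8 * 19.33 = 318.3651
qu = 342.555 + 210.5964 + 318.3651
qu = 871.52 kPa


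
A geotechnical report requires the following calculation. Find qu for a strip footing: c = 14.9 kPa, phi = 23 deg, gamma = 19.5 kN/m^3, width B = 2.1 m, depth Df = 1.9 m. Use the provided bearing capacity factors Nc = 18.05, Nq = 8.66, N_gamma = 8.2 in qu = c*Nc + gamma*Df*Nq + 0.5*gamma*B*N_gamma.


Result: 757.69 kPa

Derivation:
Compute qu = c*Nc + gamma*Df*Nq + 0.5*gamma*B*N_gamma
Term 1: 14.9 * 18.05 = 268.945
Term 2: 19.5 * 1.9 * 8.66 = 320.853
Term 3: 0.5 * 19.5 * 2.1 * 8.2 = 167.895
qu = 268.945 + 320.853 + 167.895
qu = 757.69 kPa


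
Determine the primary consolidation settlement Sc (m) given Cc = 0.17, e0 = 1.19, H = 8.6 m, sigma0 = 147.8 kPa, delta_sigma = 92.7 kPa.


Using Sc = Cc * H / (1 + e0) * log10((sigma0 + delta_sigma) / sigma0)
Stress ratio = (147.8 + 92.7) / 147.8 = 1.6272
log10(1.6272) = 0.211441
Cc * H / (1 + e0) = 0.17 * 8.6 / (1 + 1.19) = 0.66758
Sc = 0.66758 * 0.211441
Sc = 0.1412 m


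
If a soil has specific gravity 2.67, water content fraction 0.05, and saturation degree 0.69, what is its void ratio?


Result: 0.1935

Derivation:
Using the relation e = Gs * w / S
e = 2.67 * 0.05 / 0.69
e = 0.1935


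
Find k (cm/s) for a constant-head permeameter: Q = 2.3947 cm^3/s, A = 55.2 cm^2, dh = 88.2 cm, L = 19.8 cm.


Compute hydraulic gradient:
i = dh / L = 88.2 / 19.8 = 4.45455
Then apply Darcy's law:
k = Q / (A * i)
k = 2.3947 / (55.2 * 4.45455)
k = 2.3947 / 245.891
k = 0.009739 cm/s


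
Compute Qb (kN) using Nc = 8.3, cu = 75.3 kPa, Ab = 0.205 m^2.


Result: 128.12 kN

Derivation:
Using Qb = Nc * cu * Ab
Qb = 8.3 * 75.3 * 0.205
Qb = 128.12 kN


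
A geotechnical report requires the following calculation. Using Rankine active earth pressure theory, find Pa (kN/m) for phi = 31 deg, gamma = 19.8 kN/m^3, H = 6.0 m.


Result: 114.08 kN/m

Derivation:
Compute active earth pressure coefficient:
Ka = tan^2(45 - phi/2) = tan^2(29.5) = 0.320099
Compute active force:
Pa = 0.5 * Ka * gamma * H^2
Pa = 0.5 * 0.320099 * 19.8 * 6.0^2
Pa = 114.08 kN/m


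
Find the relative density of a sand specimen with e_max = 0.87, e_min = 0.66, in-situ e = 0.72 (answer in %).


Using Dr = (e_max - e) / (e_max - e_min) * 100
e_max - e = 0.87 - 0.72 = 0.15
e_max - e_min = 0.87 - 0.66 = 0.21
Dr = 0.15 / 0.21 * 100
Dr = 71.43 %


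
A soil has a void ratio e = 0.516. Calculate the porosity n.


Using the relation n = e / (1 + e)
n = 0.516 / (1 + 0.516)
n = 0.516 / 1.516
n = 0.3404


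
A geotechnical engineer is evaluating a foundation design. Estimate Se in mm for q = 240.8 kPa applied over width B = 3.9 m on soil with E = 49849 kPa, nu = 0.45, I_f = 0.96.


Result: 14.423 mm

Derivation:
Using Se = q * B * (1 - nu^2) * I_f / E
1 - nu^2 = 1 - 0.45^2 = 0.7975
Se = 240.8 * 3.9 * 0.7975 * 0.96 / 49849
Se = 0.014423 m
Convert to mm: Se = 0.014423 * 1000 = 14.423 mm


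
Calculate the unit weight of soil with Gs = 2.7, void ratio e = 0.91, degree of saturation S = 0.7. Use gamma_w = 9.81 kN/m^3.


Using gamma = gamma_w * (Gs + S*e) / (1 + e)
Numerator: Gs + S*e = 2.7 + 0.7*0.91 = 3.337
Denominator: 1 + e = 1 + 0.91 = 1.91
gamma = 9.81 * 3.337 / 1.91
gamma = 17.139 kN/m^3


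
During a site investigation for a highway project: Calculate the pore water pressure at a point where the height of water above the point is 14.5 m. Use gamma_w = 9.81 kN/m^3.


Using u = gamma_w * h_w
u = 9.81 * 14.5
u = 142.25 kPa


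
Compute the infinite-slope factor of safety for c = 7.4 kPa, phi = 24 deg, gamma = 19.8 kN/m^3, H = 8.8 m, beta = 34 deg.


Using Fs = c / (gamma*H*sin(beta)*cos(beta)) + tan(phi)/tan(beta)
Cohesion contribution = 7.4 / (19.8*8.8*sin(34)*cos(34))
Cohesion contribution = 0.0916111
Friction contribution = tan(24)/tan(34) = 0.660079
Fs = 0.0916111 + 0.660079
Fs = 0.752


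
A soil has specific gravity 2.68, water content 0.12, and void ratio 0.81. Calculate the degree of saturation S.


Using S = Gs * w / e
S = 2.68 * 0.12 / 0.81
S = 0.397


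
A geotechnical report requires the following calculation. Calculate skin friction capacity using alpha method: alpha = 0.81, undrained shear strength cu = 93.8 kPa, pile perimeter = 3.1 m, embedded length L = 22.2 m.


Using Qs = alpha * cu * perimeter * L
Qs = 0.81 * 93.8 * 3.1 * 22.2
Qs = 5228.81 kN


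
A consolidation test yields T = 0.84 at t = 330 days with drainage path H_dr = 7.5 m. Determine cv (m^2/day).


Using cv = T * H_dr^2 / t
H_dr^2 = 7.5^2 = 56.25
cv = 0.84 * 56.25 / 330
cv = 0.14318 m^2/day


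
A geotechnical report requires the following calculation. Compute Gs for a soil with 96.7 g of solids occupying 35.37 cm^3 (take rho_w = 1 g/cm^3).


Result: 2.734

Derivation:
Using Gs = m_s / (V_s * rho_w)
Since rho_w = 1 g/cm^3:
Gs = 96.7 / 35.37
Gs = 2.734


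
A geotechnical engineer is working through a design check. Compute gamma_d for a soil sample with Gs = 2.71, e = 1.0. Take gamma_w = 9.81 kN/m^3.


Using gamma_d = Gs * gamma_w / (1 + e)
gamma_d = 2.71 * 9.81 / (1 + 1.0)
gamma_d = 2.71 * 9.81 / 2.0
gamma_d = 13.293 kN/m^3


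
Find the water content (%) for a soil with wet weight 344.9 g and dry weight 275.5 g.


Using w = (m_wet - m_dry) / m_dry * 100
m_wet - m_dry = 344.9 - 275.5 = 69.4 g
w = 69.4 / 275.5 * 100
w = 25.19 %


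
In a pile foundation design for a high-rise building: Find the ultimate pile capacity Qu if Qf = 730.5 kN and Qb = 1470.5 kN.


Using Qu = Qf + Qb
Qu = 730.5 + 1470.5
Qu = 2201.0 kN


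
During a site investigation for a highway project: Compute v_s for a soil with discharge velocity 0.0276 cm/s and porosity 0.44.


Result: 0.06273 cm/s

Derivation:
Using v_s = v_d / n
v_s = 0.0276 / 0.44
v_s = 0.06273 cm/s


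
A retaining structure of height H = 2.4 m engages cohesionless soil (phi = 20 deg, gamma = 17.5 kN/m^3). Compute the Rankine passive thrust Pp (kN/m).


Result: 102.8 kN/m

Derivation:
Compute passive earth pressure coefficient:
Kp = tan^2(45 + phi/2) = tan^2(55.0) = 2.039607
Compute passive force:
Pp = 0.5 * Kp * gamma * H^2
Pp = 0.5 * 2.039607 * 17.5 * 2.4^2
Pp = 102.8 kN/m


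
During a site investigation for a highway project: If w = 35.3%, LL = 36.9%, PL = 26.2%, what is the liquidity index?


Result: 0.85

Derivation:
First compute the plasticity index:
PI = LL - PL = 36.9 - 26.2 = 10.7
Then compute the liquidity index:
LI = (w - PL) / PI
LI = (35.3 - 26.2) / 10.7
LI = 0.85


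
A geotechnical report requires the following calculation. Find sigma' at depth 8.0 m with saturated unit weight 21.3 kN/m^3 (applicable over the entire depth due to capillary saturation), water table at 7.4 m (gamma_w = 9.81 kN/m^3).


Result: 164.51 kPa

Derivation:
Total stress = gamma_sat * depth
sigma = 21.3 * 8.0 = 170.4 kPa
Pore water pressure u = gamma_w * (depth - d_wt)
u = 9.81 * (8.0 - 7.4) = 5.886 kPa
Effective stress = sigma - u
sigma' = 170.4 - 5.886 = 164.51 kPa


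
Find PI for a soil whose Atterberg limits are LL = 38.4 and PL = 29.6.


Result: 8.8

Derivation:
Using PI = LL - PL
PI = 38.4 - 29.6
PI = 8.8


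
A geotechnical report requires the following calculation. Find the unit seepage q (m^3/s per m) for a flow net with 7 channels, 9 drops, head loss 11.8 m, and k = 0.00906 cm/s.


Convert k to m/s for unit consistency with H:
k = 0.00906 cm/s = 0.00906 / 100 m/s = 9.06e-05 m/s
Using q = k * H * Nf / Nd
Nf / Nd = 7 / 9 = 0.7778
q = 9.06e-05 * 11.8 * 0.7778
q = 0.0008315 m^3/s per m


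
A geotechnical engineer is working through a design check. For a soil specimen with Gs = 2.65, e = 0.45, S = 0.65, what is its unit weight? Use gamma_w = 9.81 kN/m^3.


Using gamma = gamma_w * (Gs + S*e) / (1 + e)
Numerator: Gs + S*e = 2.65 + 0.65*0.45 = 2.9425
Denominator: 1 + e = 1 + 0.45 = 1.45
gamma = 9.81 * 2.9425 / 1.45
gamma = 19.908 kN/m^3


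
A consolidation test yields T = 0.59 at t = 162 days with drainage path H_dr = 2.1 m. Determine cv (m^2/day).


Using cv = T * H_dr^2 / t
H_dr^2 = 2.1^2 = 4.41
cv = 0.59 * 4.41 / 162
cv = 0.01606 m^2/day


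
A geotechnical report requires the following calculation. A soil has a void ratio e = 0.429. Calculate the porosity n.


Result: 0.3002

Derivation:
Using the relation n = e / (1 + e)
n = 0.429 / (1 + 0.429)
n = 0.429 / 1.429
n = 0.3002


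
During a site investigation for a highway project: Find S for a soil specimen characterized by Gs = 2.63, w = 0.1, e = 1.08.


Using S = Gs * w / e
S = 2.63 * 0.1 / 1.08
S = 0.2435


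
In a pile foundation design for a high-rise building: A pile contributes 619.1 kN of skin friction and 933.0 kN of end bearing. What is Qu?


Using Qu = Qf + Qb
Qu = 619.1 + 933.0
Qu = 1552.1 kN


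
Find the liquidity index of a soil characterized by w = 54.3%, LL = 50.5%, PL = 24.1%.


Result: 1.144

Derivation:
First compute the plasticity index:
PI = LL - PL = 50.5 - 24.1 = 26.4
Then compute the liquidity index:
LI = (w - PL) / PI
LI = (54.3 - 24.1) / 26.4
LI = 1.144


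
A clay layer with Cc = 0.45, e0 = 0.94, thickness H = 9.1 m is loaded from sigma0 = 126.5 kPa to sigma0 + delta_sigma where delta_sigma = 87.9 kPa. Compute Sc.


Using Sc = Cc * H / (1 + e0) * log10((sigma0 + delta_sigma) / sigma0)
Stress ratio = (126.5 + 87.9) / 126.5 = 1.69486
log10(1.69486) = 0.229134
Cc * H / (1 + e0) = 0.45 * 9.1 / (1 + 0.94) = 2.11082
Sc = 2.11082 * 0.229134
Sc = 0.4837 m


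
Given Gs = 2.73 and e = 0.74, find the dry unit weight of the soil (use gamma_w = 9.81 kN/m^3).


Using gamma_d = Gs * gamma_w / (1 + e)
gamma_d = 2.73 * 9.81 / (1 + 0.74)
gamma_d = 2.73 * 9.81 / 1.74
gamma_d = 15.392 kN/m^3


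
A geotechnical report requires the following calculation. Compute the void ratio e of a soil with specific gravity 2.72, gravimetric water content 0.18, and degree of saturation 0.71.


Result: 0.6896

Derivation:
Using the relation e = Gs * w / S
e = 2.72 * 0.18 / 0.71
e = 0.6896


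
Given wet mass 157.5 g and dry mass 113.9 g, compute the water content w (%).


Result: 38.28 %

Derivation:
Using w = (m_wet - m_dry) / m_dry * 100
m_wet - m_dry = 157.5 - 113.9 = 43.6 g
w = 43.6 / 113.9 * 100
w = 38.28 %


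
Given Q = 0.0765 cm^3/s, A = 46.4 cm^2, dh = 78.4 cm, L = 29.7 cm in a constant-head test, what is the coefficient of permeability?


Result: 0.000625 cm/s

Derivation:
Compute hydraulic gradient:
i = dh / L = 78.4 / 29.7 = 2.63973
Then apply Darcy's law:
k = Q / (A * i)
k = 0.0765 / (46.4 * 2.63973)
k = 0.0765 / 122.484
k = 0.000625 cm/s


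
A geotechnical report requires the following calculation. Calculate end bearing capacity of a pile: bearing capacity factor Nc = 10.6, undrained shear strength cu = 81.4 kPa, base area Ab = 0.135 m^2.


Using Qb = Nc * cu * Ab
Qb = 10.6 * 81.4 * 0.135
Qb = 116.48 kN


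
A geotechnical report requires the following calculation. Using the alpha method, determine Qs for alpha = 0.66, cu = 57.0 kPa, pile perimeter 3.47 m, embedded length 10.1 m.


Using Qs = alpha * cu * perimeter * L
Qs = 0.66 * 57.0 * 3.47 * 10.1
Qs = 1318.47 kN


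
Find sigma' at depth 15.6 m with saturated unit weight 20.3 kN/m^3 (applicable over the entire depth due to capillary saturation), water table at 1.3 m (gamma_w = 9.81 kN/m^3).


Total stress = gamma_sat * depth
sigma = 20.3 * 15.6 = 316.68 kPa
Pore water pressure u = gamma_w * (depth - d_wt)
u = 9.81 * (15.6 - 1.3) = 140.283 kPa
Effective stress = sigma - u
sigma' = 316.68 - 140.283 = 176.4 kPa


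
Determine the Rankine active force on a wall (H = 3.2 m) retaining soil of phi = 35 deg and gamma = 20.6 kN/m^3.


Result: 28.58 kN/m

Derivation:
Compute active earth pressure coefficient:
Ka = tan^2(45 - phi/2) = tan^2(27.5) = 0.27099
Compute active force:
Pa = 0.5 * Ka * gamma * H^2
Pa = 0.5 * 0.27099 * 20.6 * 3.2^2
Pa = 28.58 kN/m


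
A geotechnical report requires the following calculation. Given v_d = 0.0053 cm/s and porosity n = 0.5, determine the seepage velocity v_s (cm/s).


Using v_s = v_d / n
v_s = 0.0053 / 0.5
v_s = 0.0106 cm/s


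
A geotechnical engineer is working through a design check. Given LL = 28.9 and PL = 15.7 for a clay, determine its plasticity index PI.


Result: 13.2

Derivation:
Using PI = LL - PL
PI = 28.9 - 15.7
PI = 13.2


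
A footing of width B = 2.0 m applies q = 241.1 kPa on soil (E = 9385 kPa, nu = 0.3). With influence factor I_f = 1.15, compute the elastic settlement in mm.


Using Se = q * B * (1 - nu^2) * I_f / E
1 - nu^2 = 1 - 0.3^2 = 0.91
Se = 241.1 * 2.0 * 0.91 * 1.15 / 9385
Se = 0.053769 m
Convert to mm: Se = 0.053769 * 1000 = 53.769 mm


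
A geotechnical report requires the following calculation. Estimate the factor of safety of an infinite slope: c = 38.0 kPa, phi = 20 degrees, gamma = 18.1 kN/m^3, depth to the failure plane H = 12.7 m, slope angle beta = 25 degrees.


Using Fs = c / (gamma*H*sin(beta)*cos(beta)) + tan(phi)/tan(beta)
Cohesion contribution = 38.0 / (18.1*12.7*sin(25)*cos(25))
Cohesion contribution = 0.431596
Friction contribution = tan(20)/tan(25) = 0.780537
Fs = 0.431596 + 0.780537
Fs = 1.212


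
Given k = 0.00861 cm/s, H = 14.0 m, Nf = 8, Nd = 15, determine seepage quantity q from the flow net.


Convert k to m/s for unit consistency with H:
k = 0.00861 cm/s = 0.00861 / 100 m/s = 8.61e-05 m/s
Using q = k * H * Nf / Nd
Nf / Nd = 8 / 15 = 0.5333
q = 8.61e-05 * 14.0 * 0.5333
q = 0.0006429 m^3/s per m


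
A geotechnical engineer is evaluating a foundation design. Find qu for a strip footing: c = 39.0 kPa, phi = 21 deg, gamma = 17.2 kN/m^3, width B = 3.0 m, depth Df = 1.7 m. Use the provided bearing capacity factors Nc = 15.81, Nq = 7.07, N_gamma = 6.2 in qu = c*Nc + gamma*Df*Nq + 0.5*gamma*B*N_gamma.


Result: 983.28 kPa

Derivation:
Compute qu = c*Nc + gamma*Df*Nq + 0.5*gamma*B*N_gamma
Term 1: 39.0 * 15.81 = 616.59
Term 2: 17.2 * 1.7 * 7.07 = 206.7268
Term 3: 0.5 * 17.2 * 3.0 * 6.2 = 159.96
qu = 616.59 + 206.7268 + 159.96
qu = 983.28 kPa


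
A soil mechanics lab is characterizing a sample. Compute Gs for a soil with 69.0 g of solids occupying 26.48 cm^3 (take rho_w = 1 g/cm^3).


Using Gs = m_s / (V_s * rho_w)
Since rho_w = 1 g/cm^3:
Gs = 69.0 / 26.48
Gs = 2.606


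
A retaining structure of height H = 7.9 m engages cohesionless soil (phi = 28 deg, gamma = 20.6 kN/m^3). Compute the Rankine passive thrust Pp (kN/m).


Compute passive earth pressure coefficient:
Kp = tan^2(45 + phi/2) = tan^2(59.0) = 2.769826
Compute passive force:
Pp = 0.5 * Kp * gamma * H^2
Pp = 0.5 * 2.769826 * 20.6 * 7.9^2
Pp = 1780.51 kN/m


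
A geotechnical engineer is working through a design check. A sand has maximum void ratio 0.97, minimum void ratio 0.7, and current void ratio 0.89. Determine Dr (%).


Result: 29.63 %

Derivation:
Using Dr = (e_max - e) / (e_max - e_min) * 100
e_max - e = 0.97 - 0.89 = 0.08
e_max - e_min = 0.97 - 0.7 = 0.27
Dr = 0.08 / 0.27 * 100
Dr = 29.63 %


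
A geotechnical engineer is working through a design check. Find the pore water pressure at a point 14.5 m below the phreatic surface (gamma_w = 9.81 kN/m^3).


Using u = gamma_w * h_w
u = 9.81 * 14.5
u = 142.25 kPa


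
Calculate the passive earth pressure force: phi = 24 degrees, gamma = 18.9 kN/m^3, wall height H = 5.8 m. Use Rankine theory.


Compute passive earth pressure coefficient:
Kp = tan^2(45 + phi/2) = tan^2(57.0) = 2.371184
Compute passive force:
Pp = 0.5 * Kp * gamma * H^2
Pp = 0.5 * 2.371184 * 18.9 * 5.8^2
Pp = 753.79 kN/m


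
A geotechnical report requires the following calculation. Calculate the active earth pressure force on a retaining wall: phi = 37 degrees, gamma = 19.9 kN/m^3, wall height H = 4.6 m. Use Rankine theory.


Compute active earth pressure coefficient:
Ka = tan^2(45 - phi/2) = tan^2(26.5) = 0.248584
Compute active force:
Pa = 0.5 * Ka * gamma * H^2
Pa = 0.5 * 0.248584 * 19.9 * 4.6^2
Pa = 52.34 kN/m


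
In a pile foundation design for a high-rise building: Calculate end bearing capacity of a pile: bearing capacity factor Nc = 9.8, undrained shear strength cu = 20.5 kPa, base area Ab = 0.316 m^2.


Result: 63.48 kN

Derivation:
Using Qb = Nc * cu * Ab
Qb = 9.8 * 20.5 * 0.316
Qb = 63.48 kN


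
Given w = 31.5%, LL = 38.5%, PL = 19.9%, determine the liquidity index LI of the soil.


First compute the plasticity index:
PI = LL - PL = 38.5 - 19.9 = 18.6
Then compute the liquidity index:
LI = (w - PL) / PI
LI = (31.5 - 19.9) / 18.6
LI = 0.624


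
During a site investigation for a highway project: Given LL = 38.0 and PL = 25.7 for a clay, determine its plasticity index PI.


Using PI = LL - PL
PI = 38.0 - 25.7
PI = 12.3


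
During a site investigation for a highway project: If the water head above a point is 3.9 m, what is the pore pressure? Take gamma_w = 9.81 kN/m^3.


Using u = gamma_w * h_w
u = 9.81 * 3.9
u = 38.26 kPa


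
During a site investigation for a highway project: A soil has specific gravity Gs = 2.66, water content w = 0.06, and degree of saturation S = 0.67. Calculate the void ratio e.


Using the relation e = Gs * w / S
e = 2.66 * 0.06 / 0.67
e = 0.2382


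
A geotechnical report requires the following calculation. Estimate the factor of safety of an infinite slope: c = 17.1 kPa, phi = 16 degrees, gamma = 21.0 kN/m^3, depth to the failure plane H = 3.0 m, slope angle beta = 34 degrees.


Result: 1.011

Derivation:
Using Fs = c / (gamma*H*sin(beta)*cos(beta)) + tan(phi)/tan(beta)
Cohesion contribution = 17.1 / (21.0*3.0*sin(34)*cos(34))
Cohesion contribution = 0.58549
Friction contribution = tan(16)/tan(34) = 0.425118
Fs = 0.58549 + 0.425118
Fs = 1.011


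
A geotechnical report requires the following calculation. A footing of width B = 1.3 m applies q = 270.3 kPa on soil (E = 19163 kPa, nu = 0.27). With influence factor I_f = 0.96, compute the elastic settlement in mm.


Result: 16.32 mm

Derivation:
Using Se = q * B * (1 - nu^2) * I_f / E
1 - nu^2 = 1 - 0.27^2 = 0.9271
Se = 270.3 * 1.3 * 0.9271 * 0.96 / 19163
Se = 0.016320 m
Convert to mm: Se = 0.016320 * 1000 = 16.32 mm


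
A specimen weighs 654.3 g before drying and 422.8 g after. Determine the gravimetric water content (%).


Result: 54.75 %

Derivation:
Using w = (m_wet - m_dry) / m_dry * 100
m_wet - m_dry = 654.3 - 422.8 = 231.5 g
w = 231.5 / 422.8 * 100
w = 54.75 %


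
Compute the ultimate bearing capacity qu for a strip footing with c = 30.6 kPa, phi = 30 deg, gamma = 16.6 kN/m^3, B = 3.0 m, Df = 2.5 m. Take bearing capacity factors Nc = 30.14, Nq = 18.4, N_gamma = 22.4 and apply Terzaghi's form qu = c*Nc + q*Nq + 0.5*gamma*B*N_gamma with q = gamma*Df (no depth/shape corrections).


Result: 2243.64 kPa

Derivation:
Compute qu = c*Nc + gamma*Df*Nq + 0.5*gamma*B*N_gamma
Term 1: 30.6 * 30.14 = 922.284
Term 2: 16.6 * 2.5 * 18.4 = 763.6
Term 3: 0.5 * 16.6 * 3.0 * 22.4 = 557.76
qu = 922.284 + 763.6 + 557.76
qu = 2243.64 kPa


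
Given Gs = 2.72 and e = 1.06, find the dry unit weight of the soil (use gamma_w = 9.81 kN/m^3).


Result: 12.953 kN/m^3

Derivation:
Using gamma_d = Gs * gamma_w / (1 + e)
gamma_d = 2.72 * 9.81 / (1 + 1.06)
gamma_d = 2.72 * 9.81 / 2.06
gamma_d = 12.953 kN/m^3


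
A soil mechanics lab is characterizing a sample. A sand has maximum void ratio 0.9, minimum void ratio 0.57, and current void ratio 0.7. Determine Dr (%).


Using Dr = (e_max - e) / (e_max - e_min) * 100
e_max - e = 0.9 - 0.7 = 0.2
e_max - e_min = 0.9 - 0.57 = 0.33
Dr = 0.2 / 0.33 * 100
Dr = 60.61 %


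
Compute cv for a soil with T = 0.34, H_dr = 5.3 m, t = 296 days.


Using cv = T * H_dr^2 / t
H_dr^2 = 5.3^2 = 28.09
cv = 0.34 * 28.09 / 296
cv = 0.03227 m^2/day


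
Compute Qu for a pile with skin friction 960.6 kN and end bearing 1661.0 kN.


Using Qu = Qf + Qb
Qu = 960.6 + 1661.0
Qu = 2621.6 kN


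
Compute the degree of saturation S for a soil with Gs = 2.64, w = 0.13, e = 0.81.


Result: 0.4237

Derivation:
Using S = Gs * w / e
S = 2.64 * 0.13 / 0.81
S = 0.4237


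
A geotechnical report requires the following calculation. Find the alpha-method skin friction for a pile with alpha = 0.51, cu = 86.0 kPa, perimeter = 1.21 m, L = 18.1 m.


Result: 960.58 kN

Derivation:
Using Qs = alpha * cu * perimeter * L
Qs = 0.51 * 86.0 * 1.21 * 18.1
Qs = 960.58 kN


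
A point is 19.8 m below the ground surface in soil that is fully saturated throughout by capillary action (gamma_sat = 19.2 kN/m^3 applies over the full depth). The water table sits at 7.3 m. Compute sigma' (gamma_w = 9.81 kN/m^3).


Result: 257.54 kPa

Derivation:
Total stress = gamma_sat * depth
sigma = 19.2 * 19.8 = 380.16 kPa
Pore water pressure u = gamma_w * (depth - d_wt)
u = 9.81 * (19.8 - 7.3) = 122.625 kPa
Effective stress = sigma - u
sigma' = 380.16 - 122.625 = 257.54 kPa


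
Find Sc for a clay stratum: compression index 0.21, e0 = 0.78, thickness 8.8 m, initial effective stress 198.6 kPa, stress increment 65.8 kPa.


Result: 0.129 m

Derivation:
Using Sc = Cc * H / (1 + e0) * log10((sigma0 + delta_sigma) / sigma0)
Stress ratio = (198.6 + 65.8) / 198.6 = 1.33132
log10(1.33132) = 0.124282
Cc * H / (1 + e0) = 0.21 * 8.8 / (1 + 0.78) = 1.0382
Sc = 1.0382 * 0.124282
Sc = 0.129 m


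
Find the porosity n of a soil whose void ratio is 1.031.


Result: 0.5076

Derivation:
Using the relation n = e / (1 + e)
n = 1.031 / (1 + 1.031)
n = 1.031 / 2.031
n = 0.5076


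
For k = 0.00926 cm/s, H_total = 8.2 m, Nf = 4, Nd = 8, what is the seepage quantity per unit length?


Convert k to m/s for unit consistency with H:
k = 0.00926 cm/s = 0.00926 / 100 m/s = 9.26e-05 m/s
Using q = k * H * Nf / Nd
Nf / Nd = 4 / 8 = 0.5
q = 9.26e-05 * 8.2 * 0.5
q = 0.0003797 m^3/s per m


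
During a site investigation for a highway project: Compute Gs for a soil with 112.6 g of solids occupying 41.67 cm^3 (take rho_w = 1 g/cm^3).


Using Gs = m_s / (V_s * rho_w)
Since rho_w = 1 g/cm^3:
Gs = 112.6 / 41.67
Gs = 2.702


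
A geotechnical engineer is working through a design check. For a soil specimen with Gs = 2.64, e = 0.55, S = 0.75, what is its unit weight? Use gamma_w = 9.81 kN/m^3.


Using gamma = gamma_w * (Gs + S*e) / (1 + e)
Numerator: Gs + S*e = 2.64 + 0.75*0.55 = 3.0525
Denominator: 1 + e = 1 + 0.55 = 1.55
gamma = 9.81 * 3.0525 / 1.55
gamma = 19.319 kN/m^3


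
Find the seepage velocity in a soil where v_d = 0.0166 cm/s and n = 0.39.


Using v_s = v_d / n
v_s = 0.0166 / 0.39
v_s = 0.04256 cm/s


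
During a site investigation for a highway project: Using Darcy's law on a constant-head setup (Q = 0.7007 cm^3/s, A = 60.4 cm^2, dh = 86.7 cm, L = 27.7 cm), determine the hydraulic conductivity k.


Compute hydraulic gradient:
i = dh / L = 86.7 / 27.7 = 3.12996
Then apply Darcy's law:
k = Q / (A * i)
k = 0.7007 / (60.4 * 3.12996)
k = 0.7007 / 189.05
k = 0.003706 cm/s


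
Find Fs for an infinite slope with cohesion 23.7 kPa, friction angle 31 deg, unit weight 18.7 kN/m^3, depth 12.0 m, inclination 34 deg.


Result: 1.119

Derivation:
Using Fs = c / (gamma*H*sin(beta)*cos(beta)) + tan(phi)/tan(beta)
Cohesion contribution = 23.7 / (18.7*12.0*sin(34)*cos(34))
Cohesion contribution = 0.227819
Friction contribution = tan(31)/tan(34) = 0.890813
Fs = 0.227819 + 0.890813
Fs = 1.119


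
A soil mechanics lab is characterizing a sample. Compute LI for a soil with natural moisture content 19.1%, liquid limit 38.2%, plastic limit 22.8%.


First compute the plasticity index:
PI = LL - PL = 38.2 - 22.8 = 15.4
Then compute the liquidity index:
LI = (w - PL) / PI
LI = (19.1 - 22.8) / 15.4
LI = -0.24


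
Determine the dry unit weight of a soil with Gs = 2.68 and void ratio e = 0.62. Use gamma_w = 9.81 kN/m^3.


Using gamma_d = Gs * gamma_w / (1 + e)
gamma_d = 2.68 * 9.81 / (1 + 0.62)
gamma_d = 2.68 * 9.81 / 1.62
gamma_d = 16.229 kN/m^3


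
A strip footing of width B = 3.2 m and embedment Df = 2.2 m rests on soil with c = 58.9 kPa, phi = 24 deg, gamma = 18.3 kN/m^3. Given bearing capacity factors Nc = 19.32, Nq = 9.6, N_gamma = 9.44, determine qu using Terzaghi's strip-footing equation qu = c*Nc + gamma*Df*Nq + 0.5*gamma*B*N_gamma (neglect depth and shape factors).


Compute qu = c*Nc + gamma*Df*Nq + 0.5*gamma*B*N_gamma
Term 1: 58.9 * 19.32 = 1137.948
Term 2: 18.3 * 2.2 * 9.6 = 386.496
Term 3: 0.5 * 18.3 * 3.2 * 9.44 = 276.4032
qu = 1137.948 + 386.496 + 276.4032
qu = 1800.85 kPa


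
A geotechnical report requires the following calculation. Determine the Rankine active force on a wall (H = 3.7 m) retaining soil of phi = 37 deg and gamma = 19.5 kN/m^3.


Compute active earth pressure coefficient:
Ka = tan^2(45 - phi/2) = tan^2(26.5) = 0.248584
Compute active force:
Pa = 0.5 * Ka * gamma * H^2
Pa = 0.5 * 0.248584 * 19.5 * 3.7^2
Pa = 33.18 kN/m


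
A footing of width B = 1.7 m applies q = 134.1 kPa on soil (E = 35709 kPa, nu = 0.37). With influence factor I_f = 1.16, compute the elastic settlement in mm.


Result: 6.392 mm

Derivation:
Using Se = q * B * (1 - nu^2) * I_f / E
1 - nu^2 = 1 - 0.37^2 = 0.8631
Se = 134.1 * 1.7 * 0.8631 * 1.16 / 35709
Se = 0.006392 m
Convert to mm: Se = 0.006392 * 1000 = 6.392 mm


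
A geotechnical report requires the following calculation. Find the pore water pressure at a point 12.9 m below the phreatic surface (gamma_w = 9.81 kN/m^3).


Using u = gamma_w * h_w
u = 9.81 * 12.9
u = 126.55 kPa


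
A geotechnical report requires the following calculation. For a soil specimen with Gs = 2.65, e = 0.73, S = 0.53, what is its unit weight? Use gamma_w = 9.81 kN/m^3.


Result: 17.221 kN/m^3

Derivation:
Using gamma = gamma_w * (Gs + S*e) / (1 + e)
Numerator: Gs + S*e = 2.65 + 0.53*0.73 = 3.0369
Denominator: 1 + e = 1 + 0.73 = 1.73
gamma = 9.81 * 3.0369 / 1.73
gamma = 17.221 kN/m^3


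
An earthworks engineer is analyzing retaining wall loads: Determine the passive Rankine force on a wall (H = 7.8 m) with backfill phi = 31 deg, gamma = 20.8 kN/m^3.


Compute passive earth pressure coefficient:
Kp = tan^2(45 + phi/2) = tan^2(60.5) = 3.124035
Compute passive force:
Pp = 0.5 * Kp * gamma * H^2
Pp = 0.5 * 3.124035 * 20.8 * 7.8^2
Pp = 1976.69 kN/m


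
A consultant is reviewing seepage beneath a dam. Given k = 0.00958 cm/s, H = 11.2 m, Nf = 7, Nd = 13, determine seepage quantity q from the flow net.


Convert k to m/s for unit consistency with H:
k = 0.00958 cm/s = 0.00958 / 100 m/s = 9.58e-05 m/s
Using q = k * H * Nf / Nd
Nf / Nd = 7 / 13 = 0.5385
q = 9.58e-05 * 11.2 * 0.5385
q = 0.0005777 m^3/s per m


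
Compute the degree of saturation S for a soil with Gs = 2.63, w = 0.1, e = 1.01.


Using S = Gs * w / e
S = 2.63 * 0.1 / 1.01
S = 0.2604


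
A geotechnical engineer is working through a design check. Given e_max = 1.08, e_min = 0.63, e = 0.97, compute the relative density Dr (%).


Using Dr = (e_max - e) / (e_max - e_min) * 100
e_max - e = 1.08 - 0.97 = 0.11
e_max - e_min = 1.08 - 0.63 = 0.45
Dr = 0.11 / 0.45 * 100
Dr = 24.44 %


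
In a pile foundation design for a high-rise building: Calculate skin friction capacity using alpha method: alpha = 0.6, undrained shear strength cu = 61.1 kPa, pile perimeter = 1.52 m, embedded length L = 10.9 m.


Using Qs = alpha * cu * perimeter * L
Qs = 0.6 * 61.1 * 1.52 * 10.9
Qs = 607.38 kN


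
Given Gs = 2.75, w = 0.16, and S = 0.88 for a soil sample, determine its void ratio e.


Using the relation e = Gs * w / S
e = 2.75 * 0.16 / 0.88
e = 0.5


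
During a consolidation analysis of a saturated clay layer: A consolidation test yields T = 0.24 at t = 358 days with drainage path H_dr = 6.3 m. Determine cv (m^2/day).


Using cv = T * H_dr^2 / t
H_dr^2 = 6.3^2 = 39.69
cv = 0.24 * 39.69 / 358
cv = 0.02661 m^2/day


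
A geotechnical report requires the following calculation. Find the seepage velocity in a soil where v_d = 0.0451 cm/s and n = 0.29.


Result: 0.15552 cm/s

Derivation:
Using v_s = v_d / n
v_s = 0.0451 / 0.29
v_s = 0.15552 cm/s


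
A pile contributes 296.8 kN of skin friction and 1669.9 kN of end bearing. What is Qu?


Using Qu = Qf + Qb
Qu = 296.8 + 1669.9
Qu = 1966.7 kN


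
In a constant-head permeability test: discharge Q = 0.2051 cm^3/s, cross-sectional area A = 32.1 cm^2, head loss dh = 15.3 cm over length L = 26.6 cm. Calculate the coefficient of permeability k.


Result: 0.011108 cm/s

Derivation:
Compute hydraulic gradient:
i = dh / L = 15.3 / 26.6 = 0.575188
Then apply Darcy's law:
k = Q / (A * i)
k = 0.2051 / (32.1 * 0.575188)
k = 0.2051 / 18.4635
k = 0.011108 cm/s


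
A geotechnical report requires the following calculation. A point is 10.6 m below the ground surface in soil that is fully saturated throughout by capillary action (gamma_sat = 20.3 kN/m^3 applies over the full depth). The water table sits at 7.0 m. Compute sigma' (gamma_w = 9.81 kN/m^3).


Total stress = gamma_sat * depth
sigma = 20.3 * 10.6 = 215.18 kPa
Pore water pressure u = gamma_w * (depth - d_wt)
u = 9.81 * (10.6 - 7.0) = 35.316 kPa
Effective stress = sigma - u
sigma' = 215.18 - 35.316 = 179.86 kPa


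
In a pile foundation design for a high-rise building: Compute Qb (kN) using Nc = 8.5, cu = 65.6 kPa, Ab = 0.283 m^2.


Result: 157.8 kN

Derivation:
Using Qb = Nc * cu * Ab
Qb = 8.5 * 65.6 * 0.283
Qb = 157.8 kN


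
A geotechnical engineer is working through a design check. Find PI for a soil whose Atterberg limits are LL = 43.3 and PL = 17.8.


Using PI = LL - PL
PI = 43.3 - 17.8
PI = 25.5
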